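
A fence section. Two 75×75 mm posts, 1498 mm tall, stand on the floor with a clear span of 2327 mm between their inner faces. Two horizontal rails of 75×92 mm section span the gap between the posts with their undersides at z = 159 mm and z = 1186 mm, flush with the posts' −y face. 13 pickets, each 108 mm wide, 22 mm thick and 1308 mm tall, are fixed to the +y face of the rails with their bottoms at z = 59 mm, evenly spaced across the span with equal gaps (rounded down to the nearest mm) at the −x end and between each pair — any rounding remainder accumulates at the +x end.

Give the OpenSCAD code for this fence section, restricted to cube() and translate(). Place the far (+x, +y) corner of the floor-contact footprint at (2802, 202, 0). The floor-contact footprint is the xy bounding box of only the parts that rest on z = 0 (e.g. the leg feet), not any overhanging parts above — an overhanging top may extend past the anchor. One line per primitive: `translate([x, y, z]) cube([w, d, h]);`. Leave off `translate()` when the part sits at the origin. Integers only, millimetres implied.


translate([325, 127, 0]) cube([75, 75, 1498]);
translate([2727, 127, 0]) cube([75, 75, 1498]);
translate([400, 127, 159]) cube([2327, 75, 92]);
translate([400, 127, 1186]) cube([2327, 75, 92]);
translate([465, 202, 59]) cube([108, 22, 1308]);
translate([638, 202, 59]) cube([108, 22, 1308]);
translate([811, 202, 59]) cube([108, 22, 1308]);
translate([984, 202, 59]) cube([108, 22, 1308]);
translate([1157, 202, 59]) cube([108, 22, 1308]);
translate([1330, 202, 59]) cube([108, 22, 1308]);
translate([1503, 202, 59]) cube([108, 22, 1308]);
translate([1676, 202, 59]) cube([108, 22, 1308]);
translate([1849, 202, 59]) cube([108, 22, 1308]);
translate([2022, 202, 59]) cube([108, 22, 1308]);
translate([2195, 202, 59]) cube([108, 22, 1308]);
translate([2368, 202, 59]) cube([108, 22, 1308]);
translate([2541, 202, 59]) cube([108, 22, 1308]);


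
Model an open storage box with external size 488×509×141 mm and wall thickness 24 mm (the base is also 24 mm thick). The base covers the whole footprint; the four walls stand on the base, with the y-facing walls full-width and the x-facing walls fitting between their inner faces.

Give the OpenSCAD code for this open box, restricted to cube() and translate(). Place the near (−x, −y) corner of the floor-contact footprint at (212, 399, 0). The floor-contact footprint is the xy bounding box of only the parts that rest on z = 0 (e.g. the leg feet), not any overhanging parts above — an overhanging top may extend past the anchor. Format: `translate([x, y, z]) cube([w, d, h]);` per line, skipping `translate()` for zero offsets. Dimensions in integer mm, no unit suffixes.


translate([212, 399, 0]) cube([488, 509, 24]);
translate([212, 399, 24]) cube([488, 24, 117]);
translate([212, 884, 24]) cube([488, 24, 117]);
translate([212, 423, 24]) cube([24, 461, 117]);
translate([676, 423, 24]) cube([24, 461, 117]);


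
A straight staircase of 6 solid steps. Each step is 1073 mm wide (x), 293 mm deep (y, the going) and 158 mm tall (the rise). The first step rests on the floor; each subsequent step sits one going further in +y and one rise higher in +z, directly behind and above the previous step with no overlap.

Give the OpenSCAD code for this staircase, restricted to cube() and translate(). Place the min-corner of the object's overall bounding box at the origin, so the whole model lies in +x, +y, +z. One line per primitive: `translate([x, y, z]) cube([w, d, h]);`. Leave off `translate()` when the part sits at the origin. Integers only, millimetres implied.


cube([1073, 293, 158]);
translate([0, 293, 158]) cube([1073, 293, 158]);
translate([0, 586, 316]) cube([1073, 293, 158]);
translate([0, 879, 474]) cube([1073, 293, 158]);
translate([0, 1172, 632]) cube([1073, 293, 158]);
translate([0, 1465, 790]) cube([1073, 293, 158]);


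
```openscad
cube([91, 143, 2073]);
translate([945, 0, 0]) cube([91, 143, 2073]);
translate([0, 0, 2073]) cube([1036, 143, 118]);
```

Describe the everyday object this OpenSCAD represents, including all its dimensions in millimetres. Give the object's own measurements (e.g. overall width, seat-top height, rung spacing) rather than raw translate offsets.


A door frame. The clear opening is 854 mm wide and 2073 mm high. Two 91 mm wide jambs, 143 mm deep, stand either side of the opening from the floor to the top of the opening. A 118 mm thick head sits across the top of both jambs, spanning the full outside width of the frame.


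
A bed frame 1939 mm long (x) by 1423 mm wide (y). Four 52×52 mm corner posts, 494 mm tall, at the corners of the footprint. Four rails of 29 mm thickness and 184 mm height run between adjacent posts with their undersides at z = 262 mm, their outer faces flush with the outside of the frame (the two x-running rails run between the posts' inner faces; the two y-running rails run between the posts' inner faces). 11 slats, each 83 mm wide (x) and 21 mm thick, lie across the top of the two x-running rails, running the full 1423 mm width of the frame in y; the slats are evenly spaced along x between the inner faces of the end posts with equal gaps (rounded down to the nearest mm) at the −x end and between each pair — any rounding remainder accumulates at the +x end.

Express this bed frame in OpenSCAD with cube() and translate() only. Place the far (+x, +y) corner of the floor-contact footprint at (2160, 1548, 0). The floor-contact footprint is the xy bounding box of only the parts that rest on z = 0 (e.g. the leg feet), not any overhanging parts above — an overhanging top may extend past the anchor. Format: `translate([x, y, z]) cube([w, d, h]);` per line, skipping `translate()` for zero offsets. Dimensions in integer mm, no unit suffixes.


translate([221, 125, 0]) cube([52, 52, 494]);
translate([221, 1496, 0]) cube([52, 52, 494]);
translate([2108, 125, 0]) cube([52, 52, 494]);
translate([2108, 1496, 0]) cube([52, 52, 494]);
translate([273, 125, 262]) cube([1835, 29, 184]);
translate([273, 1519, 262]) cube([1835, 29, 184]);
translate([221, 177, 262]) cube([29, 1319, 184]);
translate([2131, 177, 262]) cube([29, 1319, 184]);
translate([349, 125, 446]) cube([83, 1423, 21]);
translate([508, 125, 446]) cube([83, 1423, 21]);
translate([667, 125, 446]) cube([83, 1423, 21]);
translate([826, 125, 446]) cube([83, 1423, 21]);
translate([985, 125, 446]) cube([83, 1423, 21]);
translate([1144, 125, 446]) cube([83, 1423, 21]);
translate([1303, 125, 446]) cube([83, 1423, 21]);
translate([1462, 125, 446]) cube([83, 1423, 21]);
translate([1621, 125, 446]) cube([83, 1423, 21]);
translate([1780, 125, 446]) cube([83, 1423, 21]);
translate([1939, 125, 446]) cube([83, 1423, 21]);


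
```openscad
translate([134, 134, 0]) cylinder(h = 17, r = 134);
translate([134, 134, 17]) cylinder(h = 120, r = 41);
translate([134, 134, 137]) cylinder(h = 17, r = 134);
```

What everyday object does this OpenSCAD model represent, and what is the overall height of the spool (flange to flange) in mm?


A spool. The overall height is 154 mm.

Three coaxial cylinders, large–small–large — a spool. Two 17 mm flanges and a 120 mm core give 17 + 120 + 17 = 154 mm.


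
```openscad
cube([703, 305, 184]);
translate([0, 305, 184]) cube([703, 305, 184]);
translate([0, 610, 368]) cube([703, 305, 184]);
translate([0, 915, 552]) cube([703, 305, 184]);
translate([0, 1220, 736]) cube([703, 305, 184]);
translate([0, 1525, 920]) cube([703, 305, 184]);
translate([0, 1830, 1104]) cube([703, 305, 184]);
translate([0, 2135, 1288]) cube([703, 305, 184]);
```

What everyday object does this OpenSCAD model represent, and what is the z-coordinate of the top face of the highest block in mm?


A staircase. The total rise is 1472 mm.

8 identical blocks, each offset up and back from the previous — a staircase. Each step is 184 mm tall and there are 8 of them, so the total rise is 8 × 184 = 1472 mm.


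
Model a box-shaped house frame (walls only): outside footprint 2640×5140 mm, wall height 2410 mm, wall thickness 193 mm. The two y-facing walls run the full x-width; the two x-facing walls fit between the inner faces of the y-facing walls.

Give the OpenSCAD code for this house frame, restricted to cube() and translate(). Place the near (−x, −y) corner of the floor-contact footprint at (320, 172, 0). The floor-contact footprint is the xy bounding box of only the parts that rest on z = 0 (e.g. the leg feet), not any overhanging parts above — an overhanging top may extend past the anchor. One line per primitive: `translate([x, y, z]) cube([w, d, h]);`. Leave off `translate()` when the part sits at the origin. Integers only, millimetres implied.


translate([320, 172, 0]) cube([2640, 193, 2410]);
translate([320, 5119, 0]) cube([2640, 193, 2410]);
translate([320, 365, 0]) cube([193, 4754, 2410]);
translate([2767, 365, 0]) cube([193, 4754, 2410]);


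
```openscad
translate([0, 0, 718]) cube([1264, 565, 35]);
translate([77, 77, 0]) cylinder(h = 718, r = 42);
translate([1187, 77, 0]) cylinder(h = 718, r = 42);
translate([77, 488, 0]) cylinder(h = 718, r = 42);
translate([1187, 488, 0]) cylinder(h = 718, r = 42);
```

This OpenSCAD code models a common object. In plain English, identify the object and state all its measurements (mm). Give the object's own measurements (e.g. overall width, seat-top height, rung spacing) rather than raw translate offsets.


A table: top 1264 mm (x) × 565 mm (y), 35 mm thick, upper face at z = 753 mm, on four round legs of 84 mm diameter, each leg's bounding box inset 35 mm from the nearest pair of top edges from z = 0 to the bottom of the top.


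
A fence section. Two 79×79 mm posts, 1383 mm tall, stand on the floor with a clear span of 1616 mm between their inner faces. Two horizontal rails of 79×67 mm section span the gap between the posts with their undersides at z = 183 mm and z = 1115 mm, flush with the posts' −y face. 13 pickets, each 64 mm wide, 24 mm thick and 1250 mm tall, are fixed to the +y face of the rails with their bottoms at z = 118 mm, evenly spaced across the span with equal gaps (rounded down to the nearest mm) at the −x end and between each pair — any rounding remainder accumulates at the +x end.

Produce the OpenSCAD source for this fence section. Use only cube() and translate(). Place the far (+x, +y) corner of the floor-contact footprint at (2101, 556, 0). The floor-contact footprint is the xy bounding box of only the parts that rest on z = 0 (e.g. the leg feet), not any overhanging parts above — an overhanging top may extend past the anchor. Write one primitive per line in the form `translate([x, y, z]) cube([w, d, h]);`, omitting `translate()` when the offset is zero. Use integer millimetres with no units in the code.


translate([327, 477, 0]) cube([79, 79, 1383]);
translate([2022, 477, 0]) cube([79, 79, 1383]);
translate([406, 477, 183]) cube([1616, 79, 67]);
translate([406, 477, 1115]) cube([1616, 79, 67]);
translate([462, 556, 118]) cube([64, 24, 1250]);
translate([582, 556, 118]) cube([64, 24, 1250]);
translate([702, 556, 118]) cube([64, 24, 1250]);
translate([822, 556, 118]) cube([64, 24, 1250]);
translate([942, 556, 118]) cube([64, 24, 1250]);
translate([1062, 556, 118]) cube([64, 24, 1250]);
translate([1182, 556, 118]) cube([64, 24, 1250]);
translate([1302, 556, 118]) cube([64, 24, 1250]);
translate([1422, 556, 118]) cube([64, 24, 1250]);
translate([1542, 556, 118]) cube([64, 24, 1250]);
translate([1662, 556, 118]) cube([64, 24, 1250]);
translate([1782, 556, 118]) cube([64, 24, 1250]);
translate([1902, 556, 118]) cube([64, 24, 1250]);


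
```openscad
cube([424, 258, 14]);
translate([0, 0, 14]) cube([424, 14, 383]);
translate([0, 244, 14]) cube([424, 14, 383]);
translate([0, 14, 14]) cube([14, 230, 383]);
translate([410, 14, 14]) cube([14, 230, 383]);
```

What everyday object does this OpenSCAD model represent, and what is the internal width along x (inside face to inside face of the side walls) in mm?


An open box. The internal width is 396 mm.

A 424×258 base slab with four walls standing on it — an open box. The base is 424 mm wide and the walls are 14 mm thick, so the internal width is 424 − 2 × 14 = 396 mm.


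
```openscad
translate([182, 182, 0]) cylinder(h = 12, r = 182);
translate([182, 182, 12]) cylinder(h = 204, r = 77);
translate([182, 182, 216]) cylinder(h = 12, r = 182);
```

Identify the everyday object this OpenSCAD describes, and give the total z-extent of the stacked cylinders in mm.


A spool. The overall height is 228 mm.

Three coaxial cylinders, large–small–large — a spool. Two 12 mm flanges and a 204 mm core give 12 + 204 + 12 = 228 mm.


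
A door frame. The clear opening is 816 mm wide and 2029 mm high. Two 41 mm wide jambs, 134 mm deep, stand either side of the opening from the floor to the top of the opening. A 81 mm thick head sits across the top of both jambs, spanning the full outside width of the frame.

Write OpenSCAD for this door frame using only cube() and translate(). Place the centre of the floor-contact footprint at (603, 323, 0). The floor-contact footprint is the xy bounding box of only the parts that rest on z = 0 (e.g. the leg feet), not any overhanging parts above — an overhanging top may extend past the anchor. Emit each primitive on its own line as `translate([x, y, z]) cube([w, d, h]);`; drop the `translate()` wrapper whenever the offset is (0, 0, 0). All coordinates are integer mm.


translate([154, 256, 0]) cube([41, 134, 2029]);
translate([1011, 256, 0]) cube([41, 134, 2029]);
translate([154, 256, 2029]) cube([898, 134, 81]);


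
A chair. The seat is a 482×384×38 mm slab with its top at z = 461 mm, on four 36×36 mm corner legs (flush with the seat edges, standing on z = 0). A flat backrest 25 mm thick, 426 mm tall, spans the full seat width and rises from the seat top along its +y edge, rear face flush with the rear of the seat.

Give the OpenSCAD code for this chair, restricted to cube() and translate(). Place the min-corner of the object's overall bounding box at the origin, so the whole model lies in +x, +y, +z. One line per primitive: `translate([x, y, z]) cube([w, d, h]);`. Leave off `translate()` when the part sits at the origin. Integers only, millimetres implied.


translate([0, 0, 423]) cube([482, 384, 38]);
cube([36, 36, 423]);
translate([446, 0, 0]) cube([36, 36, 423]);
translate([0, 348, 0]) cube([36, 36, 423]);
translate([446, 348, 0]) cube([36, 36, 423]);
translate([0, 359, 461]) cube([482, 25, 426]);


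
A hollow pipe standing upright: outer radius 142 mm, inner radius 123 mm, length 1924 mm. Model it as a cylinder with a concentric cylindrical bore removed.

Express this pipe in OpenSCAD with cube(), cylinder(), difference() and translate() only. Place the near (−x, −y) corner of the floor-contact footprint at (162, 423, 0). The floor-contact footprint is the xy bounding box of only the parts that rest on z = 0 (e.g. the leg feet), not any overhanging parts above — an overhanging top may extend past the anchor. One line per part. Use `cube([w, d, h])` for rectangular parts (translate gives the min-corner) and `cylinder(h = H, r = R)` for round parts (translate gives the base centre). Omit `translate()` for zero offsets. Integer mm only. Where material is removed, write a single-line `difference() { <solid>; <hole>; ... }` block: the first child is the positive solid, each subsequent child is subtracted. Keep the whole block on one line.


difference() { translate([304, 565, 0]) cylinder(h = 1924, r = 142); translate([304, 565, 0]) cylinder(h = 1924, r = 123); }


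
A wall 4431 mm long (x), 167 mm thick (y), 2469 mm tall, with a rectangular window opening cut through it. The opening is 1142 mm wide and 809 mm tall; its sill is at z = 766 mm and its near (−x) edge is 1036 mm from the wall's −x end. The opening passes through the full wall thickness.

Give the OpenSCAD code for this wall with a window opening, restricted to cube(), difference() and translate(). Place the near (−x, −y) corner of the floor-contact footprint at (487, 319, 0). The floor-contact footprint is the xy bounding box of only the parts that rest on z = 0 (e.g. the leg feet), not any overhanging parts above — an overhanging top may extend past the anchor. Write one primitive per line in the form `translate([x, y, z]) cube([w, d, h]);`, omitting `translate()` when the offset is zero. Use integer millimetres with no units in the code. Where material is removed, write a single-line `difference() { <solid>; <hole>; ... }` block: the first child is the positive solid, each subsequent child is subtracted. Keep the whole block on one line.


difference() { translate([487, 319, 0]) cube([4431, 167, 2469]); translate([1523, 319, 766]) cube([1142, 167, 809]); }


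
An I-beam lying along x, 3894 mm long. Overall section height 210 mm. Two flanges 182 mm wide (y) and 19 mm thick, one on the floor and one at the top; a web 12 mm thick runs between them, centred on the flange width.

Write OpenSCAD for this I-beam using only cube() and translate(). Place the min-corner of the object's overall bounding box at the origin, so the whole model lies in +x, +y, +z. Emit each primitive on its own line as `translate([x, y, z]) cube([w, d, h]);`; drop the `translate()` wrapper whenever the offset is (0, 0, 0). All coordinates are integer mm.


cube([3894, 182, 19]);
translate([0, 85, 19]) cube([3894, 12, 172]);
translate([0, 0, 191]) cube([3894, 182, 19]);


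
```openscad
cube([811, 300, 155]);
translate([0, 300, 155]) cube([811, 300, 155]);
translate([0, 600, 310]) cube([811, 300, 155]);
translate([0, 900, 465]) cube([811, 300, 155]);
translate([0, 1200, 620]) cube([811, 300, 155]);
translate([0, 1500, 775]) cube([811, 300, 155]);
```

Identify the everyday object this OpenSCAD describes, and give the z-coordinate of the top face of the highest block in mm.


A staircase. The total rise is 930 mm.

6 identical blocks, each offset up and back from the previous — a staircase. Each step is 155 mm tall and there are 6 of them, so the total rise is 6 × 155 = 930 mm.


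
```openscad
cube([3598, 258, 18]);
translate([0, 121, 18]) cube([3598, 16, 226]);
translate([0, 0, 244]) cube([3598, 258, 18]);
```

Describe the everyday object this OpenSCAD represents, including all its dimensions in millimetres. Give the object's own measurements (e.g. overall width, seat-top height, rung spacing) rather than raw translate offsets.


An I-beam lying along x, 3598 mm long. Overall section height 262 mm. Two flanges 258 mm wide (y) and 18 mm thick, one on the floor and one at the top; a web 16 mm thick runs between them, centred on the flange width.


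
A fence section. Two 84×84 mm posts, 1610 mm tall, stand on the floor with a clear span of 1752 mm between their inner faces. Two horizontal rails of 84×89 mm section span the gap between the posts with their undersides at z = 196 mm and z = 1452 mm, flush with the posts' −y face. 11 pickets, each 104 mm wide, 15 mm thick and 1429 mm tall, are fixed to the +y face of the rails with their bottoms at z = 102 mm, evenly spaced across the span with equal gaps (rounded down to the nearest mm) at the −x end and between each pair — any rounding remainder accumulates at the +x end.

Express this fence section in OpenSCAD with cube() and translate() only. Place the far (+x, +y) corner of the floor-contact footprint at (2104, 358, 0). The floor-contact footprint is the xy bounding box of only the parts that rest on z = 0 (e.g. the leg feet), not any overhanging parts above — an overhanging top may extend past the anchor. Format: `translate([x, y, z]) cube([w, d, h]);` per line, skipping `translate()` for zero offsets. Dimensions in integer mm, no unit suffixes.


translate([184, 274, 0]) cube([84, 84, 1610]);
translate([2020, 274, 0]) cube([84, 84, 1610]);
translate([268, 274, 196]) cube([1752, 84, 89]);
translate([268, 274, 1452]) cube([1752, 84, 89]);
translate([318, 358, 102]) cube([104, 15, 1429]);
translate([472, 358, 102]) cube([104, 15, 1429]);
translate([626, 358, 102]) cube([104, 15, 1429]);
translate([780, 358, 102]) cube([104, 15, 1429]);
translate([934, 358, 102]) cube([104, 15, 1429]);
translate([1088, 358, 102]) cube([104, 15, 1429]);
translate([1242, 358, 102]) cube([104, 15, 1429]);
translate([1396, 358, 102]) cube([104, 15, 1429]);
translate([1550, 358, 102]) cube([104, 15, 1429]);
translate([1704, 358, 102]) cube([104, 15, 1429]);
translate([1858, 358, 102]) cube([104, 15, 1429]);


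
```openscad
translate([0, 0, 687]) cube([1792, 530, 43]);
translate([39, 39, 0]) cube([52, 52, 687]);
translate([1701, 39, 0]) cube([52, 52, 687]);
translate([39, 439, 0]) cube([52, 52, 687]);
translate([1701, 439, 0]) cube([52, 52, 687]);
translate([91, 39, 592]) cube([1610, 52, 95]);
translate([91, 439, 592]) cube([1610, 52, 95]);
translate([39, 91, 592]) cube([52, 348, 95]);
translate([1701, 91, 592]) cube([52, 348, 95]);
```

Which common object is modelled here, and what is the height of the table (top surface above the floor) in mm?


A table. The table height is 730 mm.

A 1792×530×43 slab sits at z = 687 on four 52 mm square posts — a table. The top surface is at 687 + 43 = 730 mm.


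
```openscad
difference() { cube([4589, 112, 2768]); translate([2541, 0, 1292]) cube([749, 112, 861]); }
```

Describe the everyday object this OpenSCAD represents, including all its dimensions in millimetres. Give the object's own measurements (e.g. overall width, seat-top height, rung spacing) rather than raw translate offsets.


A wall 4589 mm long (x), 112 mm thick (y), 2768 mm tall, with a rectangular window opening cut through it. The opening is 749 mm wide and 861 mm tall; its sill is at z = 1292 mm and its near (−x) edge is 2541 mm from the wall's −x end. The opening passes through the full wall thickness.


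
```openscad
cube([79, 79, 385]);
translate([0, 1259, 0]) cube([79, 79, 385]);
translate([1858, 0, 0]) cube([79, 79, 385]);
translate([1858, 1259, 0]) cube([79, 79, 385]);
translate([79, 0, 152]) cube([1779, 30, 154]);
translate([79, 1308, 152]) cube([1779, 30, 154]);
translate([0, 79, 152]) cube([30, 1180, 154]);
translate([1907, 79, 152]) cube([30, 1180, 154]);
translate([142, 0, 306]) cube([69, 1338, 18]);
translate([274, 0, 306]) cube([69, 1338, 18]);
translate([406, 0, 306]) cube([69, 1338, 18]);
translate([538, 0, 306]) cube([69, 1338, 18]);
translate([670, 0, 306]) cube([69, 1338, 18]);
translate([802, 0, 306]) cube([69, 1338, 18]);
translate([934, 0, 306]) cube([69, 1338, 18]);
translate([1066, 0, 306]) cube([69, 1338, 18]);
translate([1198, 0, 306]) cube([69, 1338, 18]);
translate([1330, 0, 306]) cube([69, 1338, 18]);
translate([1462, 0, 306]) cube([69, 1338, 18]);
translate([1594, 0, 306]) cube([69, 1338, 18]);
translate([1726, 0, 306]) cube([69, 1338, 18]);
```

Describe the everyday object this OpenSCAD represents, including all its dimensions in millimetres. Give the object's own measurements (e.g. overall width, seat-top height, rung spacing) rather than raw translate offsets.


A bed frame 1937 mm long (x) by 1338 mm wide (y). Four 79×79 mm corner posts, 385 mm tall, at the corners of the footprint. Four rails of 30 mm thickness and 154 mm height run between adjacent posts with their undersides at z = 152 mm, their outer faces flush with the outside of the frame (the two x-running rails run between the posts' inner faces; the two y-running rails run between the posts' inner faces). 13 slats, each 69 mm wide (x) and 18 mm thick, lie across the top of the two x-running rails, running the full 1338 mm width of the frame in y; along x they sit between the end posts with a 63 mm gap after the −x posts and between neighbouring slats and before the +x posts.


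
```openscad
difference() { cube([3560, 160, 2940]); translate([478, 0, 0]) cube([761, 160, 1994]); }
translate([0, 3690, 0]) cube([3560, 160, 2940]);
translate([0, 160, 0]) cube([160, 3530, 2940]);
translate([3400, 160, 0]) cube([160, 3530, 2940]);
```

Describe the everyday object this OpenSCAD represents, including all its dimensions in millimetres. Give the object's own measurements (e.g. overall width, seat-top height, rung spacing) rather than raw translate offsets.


A single room: four walls, each 2940 mm tall and 160 mm thick, enclosing an outside footprint 3560×3850 mm (x × y), no floor or roof. The front and back walls (−y and +y sides) run the full x-width; the side walls fit between their inner faces. A door opening 761 mm wide and 1994 mm tall is cut through the front wall from the floor up, its −x edge 478 mm from the wall's −x end.


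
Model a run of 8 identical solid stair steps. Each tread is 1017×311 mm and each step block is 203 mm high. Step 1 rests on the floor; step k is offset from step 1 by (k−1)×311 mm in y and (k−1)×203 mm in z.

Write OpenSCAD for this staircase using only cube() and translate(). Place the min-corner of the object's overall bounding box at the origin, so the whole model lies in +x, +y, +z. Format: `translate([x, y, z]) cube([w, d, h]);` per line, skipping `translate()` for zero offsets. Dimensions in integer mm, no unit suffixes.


cube([1017, 311, 203]);
translate([0, 311, 203]) cube([1017, 311, 203]);
translate([0, 622, 406]) cube([1017, 311, 203]);
translate([0, 933, 609]) cube([1017, 311, 203]);
translate([0, 1244, 812]) cube([1017, 311, 203]);
translate([0, 1555, 1015]) cube([1017, 311, 203]);
translate([0, 1866, 1218]) cube([1017, 311, 203]);
translate([0, 2177, 1421]) cube([1017, 311, 203]);


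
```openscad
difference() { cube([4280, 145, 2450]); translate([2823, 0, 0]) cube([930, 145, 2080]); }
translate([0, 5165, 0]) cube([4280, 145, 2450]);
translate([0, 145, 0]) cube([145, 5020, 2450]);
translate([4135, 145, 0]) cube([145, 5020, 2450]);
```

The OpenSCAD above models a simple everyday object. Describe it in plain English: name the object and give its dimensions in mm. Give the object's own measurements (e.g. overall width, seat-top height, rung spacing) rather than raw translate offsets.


A single room: four walls, each 2450 mm tall and 145 mm thick, enclosing an outside footprint 4280×5310 mm (x × y), no floor or roof. The front and back walls (−y and +y sides) run the full x-width; the side walls fit between their inner faces. A door opening 930 mm wide and 2080 mm tall is cut through the front wall from the floor up, its −x edge 2823 mm from the wall's −x end.


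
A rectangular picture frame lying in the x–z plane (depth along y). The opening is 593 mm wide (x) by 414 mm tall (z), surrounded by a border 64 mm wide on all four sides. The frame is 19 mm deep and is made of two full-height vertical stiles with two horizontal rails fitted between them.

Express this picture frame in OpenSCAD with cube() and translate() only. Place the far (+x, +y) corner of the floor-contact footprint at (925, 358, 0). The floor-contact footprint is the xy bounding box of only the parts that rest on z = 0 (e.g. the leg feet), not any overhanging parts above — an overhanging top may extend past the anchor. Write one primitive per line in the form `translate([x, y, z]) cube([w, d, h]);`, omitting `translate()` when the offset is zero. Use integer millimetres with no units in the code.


translate([204, 339, 0]) cube([64, 19, 542]);
translate([861, 339, 0]) cube([64, 19, 542]);
translate([268, 339, 0]) cube([593, 19, 64]);
translate([268, 339, 478]) cube([593, 19, 64]);


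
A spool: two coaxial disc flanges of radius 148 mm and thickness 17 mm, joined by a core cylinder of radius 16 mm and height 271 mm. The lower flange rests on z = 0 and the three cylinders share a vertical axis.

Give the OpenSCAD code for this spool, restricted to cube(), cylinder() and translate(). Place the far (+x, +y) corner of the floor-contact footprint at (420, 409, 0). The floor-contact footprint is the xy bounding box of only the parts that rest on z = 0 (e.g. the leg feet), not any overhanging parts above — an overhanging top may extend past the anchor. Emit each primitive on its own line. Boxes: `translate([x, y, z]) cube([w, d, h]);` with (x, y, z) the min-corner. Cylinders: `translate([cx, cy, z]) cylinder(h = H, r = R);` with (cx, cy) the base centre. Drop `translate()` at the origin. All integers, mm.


translate([272, 261, 0]) cylinder(h = 17, r = 148);
translate([272, 261, 17]) cylinder(h = 271, r = 16);
translate([272, 261, 288]) cylinder(h = 17, r = 148);


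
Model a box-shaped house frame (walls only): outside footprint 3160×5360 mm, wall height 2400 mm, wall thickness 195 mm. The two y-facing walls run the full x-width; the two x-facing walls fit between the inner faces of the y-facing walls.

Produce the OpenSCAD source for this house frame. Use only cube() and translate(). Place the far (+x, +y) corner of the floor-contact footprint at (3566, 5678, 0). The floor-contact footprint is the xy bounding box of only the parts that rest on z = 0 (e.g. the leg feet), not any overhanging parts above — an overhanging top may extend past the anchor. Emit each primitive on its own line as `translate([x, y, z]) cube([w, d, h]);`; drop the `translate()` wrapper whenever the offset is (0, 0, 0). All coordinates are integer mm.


translate([406, 318, 0]) cube([3160, 195, 2400]);
translate([406, 5483, 0]) cube([3160, 195, 2400]);
translate([406, 513, 0]) cube([195, 4970, 2400]);
translate([3371, 513, 0]) cube([195, 4970, 2400]);


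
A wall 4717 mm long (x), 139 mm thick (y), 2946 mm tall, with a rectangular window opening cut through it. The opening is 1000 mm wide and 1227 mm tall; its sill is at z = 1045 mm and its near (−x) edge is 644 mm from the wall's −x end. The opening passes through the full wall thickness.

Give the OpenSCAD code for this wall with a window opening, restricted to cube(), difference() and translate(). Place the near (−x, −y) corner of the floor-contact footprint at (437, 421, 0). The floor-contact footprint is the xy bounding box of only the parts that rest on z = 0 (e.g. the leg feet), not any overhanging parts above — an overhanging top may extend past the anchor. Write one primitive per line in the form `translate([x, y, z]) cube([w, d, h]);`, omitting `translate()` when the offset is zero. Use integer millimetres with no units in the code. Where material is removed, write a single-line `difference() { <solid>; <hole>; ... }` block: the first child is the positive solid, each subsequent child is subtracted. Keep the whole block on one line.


difference() { translate([437, 421, 0]) cube([4717, 139, 2946]); translate([1081, 421, 1045]) cube([1000, 139, 1227]); }


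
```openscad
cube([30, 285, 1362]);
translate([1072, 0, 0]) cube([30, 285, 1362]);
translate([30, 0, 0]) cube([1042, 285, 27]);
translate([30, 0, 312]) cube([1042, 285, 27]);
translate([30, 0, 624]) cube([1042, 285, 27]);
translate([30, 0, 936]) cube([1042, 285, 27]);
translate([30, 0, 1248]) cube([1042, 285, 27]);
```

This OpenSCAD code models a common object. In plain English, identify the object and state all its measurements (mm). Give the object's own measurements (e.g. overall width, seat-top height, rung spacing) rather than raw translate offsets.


An open bookshelf. Two side panels, each 30 mm thick, 285 mm deep and 1362 mm tall, stand 1102 mm apart (outside-to-outside). Between them sit 5 shelves, each 27 mm thick and 285 mm deep, spanning the full gap between the sides. The bottom shelf rests on the floor (its underside at z = 0) and the clear gap between one shelf's top and the next shelf's underside is 285 mm.


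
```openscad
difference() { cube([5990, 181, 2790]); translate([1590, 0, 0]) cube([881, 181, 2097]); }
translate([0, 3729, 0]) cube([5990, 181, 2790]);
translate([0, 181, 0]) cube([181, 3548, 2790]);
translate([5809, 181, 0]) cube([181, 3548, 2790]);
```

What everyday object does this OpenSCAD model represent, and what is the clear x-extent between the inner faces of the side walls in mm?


A single room. The interior width is 5628 mm.

Four walls enclosing a rectangle with a door in the front wall — a room. Outside width 5990 minus two 181 mm walls gives 5628 mm.


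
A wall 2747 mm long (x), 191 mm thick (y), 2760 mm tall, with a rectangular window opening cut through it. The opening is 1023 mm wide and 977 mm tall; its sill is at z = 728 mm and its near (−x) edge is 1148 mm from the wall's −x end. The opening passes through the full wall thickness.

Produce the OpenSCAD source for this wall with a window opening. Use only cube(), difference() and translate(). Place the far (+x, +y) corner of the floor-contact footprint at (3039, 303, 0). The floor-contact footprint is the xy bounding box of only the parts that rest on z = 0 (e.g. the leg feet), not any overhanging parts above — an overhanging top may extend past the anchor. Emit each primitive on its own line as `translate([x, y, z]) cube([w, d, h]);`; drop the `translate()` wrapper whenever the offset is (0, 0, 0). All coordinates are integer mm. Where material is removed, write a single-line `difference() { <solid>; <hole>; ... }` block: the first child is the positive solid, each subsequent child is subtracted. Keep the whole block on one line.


difference() { translate([292, 112, 0]) cube([2747, 191, 2760]); translate([1440, 112, 728]) cube([1023, 191, 977]); }


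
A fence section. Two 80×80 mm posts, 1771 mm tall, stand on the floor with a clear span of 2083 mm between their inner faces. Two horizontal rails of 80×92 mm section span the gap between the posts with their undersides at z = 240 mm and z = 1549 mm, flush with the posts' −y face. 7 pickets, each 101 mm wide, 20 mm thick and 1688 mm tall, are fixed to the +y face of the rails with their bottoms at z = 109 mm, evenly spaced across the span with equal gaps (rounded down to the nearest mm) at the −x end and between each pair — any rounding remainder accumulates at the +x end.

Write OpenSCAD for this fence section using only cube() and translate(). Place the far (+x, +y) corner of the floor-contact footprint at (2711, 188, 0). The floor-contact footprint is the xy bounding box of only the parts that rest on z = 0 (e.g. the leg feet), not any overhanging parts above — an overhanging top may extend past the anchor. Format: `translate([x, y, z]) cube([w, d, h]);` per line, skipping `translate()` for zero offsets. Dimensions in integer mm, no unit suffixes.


translate([468, 108, 0]) cube([80, 80, 1771]);
translate([2631, 108, 0]) cube([80, 80, 1771]);
translate([548, 108, 240]) cube([2083, 80, 92]);
translate([548, 108, 1549]) cube([2083, 80, 92]);
translate([720, 188, 109]) cube([101, 20, 1688]);
translate([993, 188, 109]) cube([101, 20, 1688]);
translate([1266, 188, 109]) cube([101, 20, 1688]);
translate([1539, 188, 109]) cube([101, 20, 1688]);
translate([1812, 188, 109]) cube([101, 20, 1688]);
translate([2085, 188, 109]) cube([101, 20, 1688]);
translate([2358, 188, 109]) cube([101, 20, 1688]);


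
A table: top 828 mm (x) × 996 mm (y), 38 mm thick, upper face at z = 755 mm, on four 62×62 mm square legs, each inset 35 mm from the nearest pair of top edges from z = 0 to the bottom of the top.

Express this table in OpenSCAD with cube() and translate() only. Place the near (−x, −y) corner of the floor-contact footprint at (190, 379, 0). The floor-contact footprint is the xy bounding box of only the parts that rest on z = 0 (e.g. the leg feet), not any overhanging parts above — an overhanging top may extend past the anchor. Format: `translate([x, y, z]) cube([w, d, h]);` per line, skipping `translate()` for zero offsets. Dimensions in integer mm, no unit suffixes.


translate([155, 344, 717]) cube([828, 996, 38]);
translate([190, 379, 0]) cube([62, 62, 717]);
translate([886, 379, 0]) cube([62, 62, 717]);
translate([190, 1243, 0]) cube([62, 62, 717]);
translate([886, 1243, 0]) cube([62, 62, 717]);


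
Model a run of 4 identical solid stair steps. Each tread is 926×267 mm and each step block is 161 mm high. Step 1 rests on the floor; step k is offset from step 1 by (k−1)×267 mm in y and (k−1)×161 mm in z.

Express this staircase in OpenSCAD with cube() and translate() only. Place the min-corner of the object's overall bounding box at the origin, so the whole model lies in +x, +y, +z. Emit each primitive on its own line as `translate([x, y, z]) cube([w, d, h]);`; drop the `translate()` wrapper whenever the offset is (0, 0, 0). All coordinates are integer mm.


cube([926, 267, 161]);
translate([0, 267, 161]) cube([926, 267, 161]);
translate([0, 534, 322]) cube([926, 267, 161]);
translate([0, 801, 483]) cube([926, 267, 161]);


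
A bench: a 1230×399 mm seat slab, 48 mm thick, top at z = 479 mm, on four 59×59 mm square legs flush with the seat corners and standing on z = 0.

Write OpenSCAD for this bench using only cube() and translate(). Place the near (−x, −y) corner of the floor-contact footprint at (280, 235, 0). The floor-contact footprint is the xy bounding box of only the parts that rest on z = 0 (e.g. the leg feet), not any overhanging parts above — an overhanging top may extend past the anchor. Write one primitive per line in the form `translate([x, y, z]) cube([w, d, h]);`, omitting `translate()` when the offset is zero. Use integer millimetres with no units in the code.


translate([280, 235, 431]) cube([1230, 399, 48]);
translate([280, 235, 0]) cube([59, 59, 431]);
translate([280, 575, 0]) cube([59, 59, 431]);
translate([1451, 235, 0]) cube([59, 59, 431]);
translate([1451, 575, 0]) cube([59, 59, 431]);


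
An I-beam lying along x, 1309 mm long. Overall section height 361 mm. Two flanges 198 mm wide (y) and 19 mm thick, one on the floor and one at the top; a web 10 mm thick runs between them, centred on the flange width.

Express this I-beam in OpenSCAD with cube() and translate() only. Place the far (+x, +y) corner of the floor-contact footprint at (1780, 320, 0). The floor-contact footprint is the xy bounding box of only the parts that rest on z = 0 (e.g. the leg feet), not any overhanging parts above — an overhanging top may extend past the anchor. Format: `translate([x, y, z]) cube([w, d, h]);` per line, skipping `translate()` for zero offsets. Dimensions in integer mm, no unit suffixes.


translate([471, 122, 0]) cube([1309, 198, 19]);
translate([471, 216, 19]) cube([1309, 10, 323]);
translate([471, 122, 342]) cube([1309, 198, 19]);


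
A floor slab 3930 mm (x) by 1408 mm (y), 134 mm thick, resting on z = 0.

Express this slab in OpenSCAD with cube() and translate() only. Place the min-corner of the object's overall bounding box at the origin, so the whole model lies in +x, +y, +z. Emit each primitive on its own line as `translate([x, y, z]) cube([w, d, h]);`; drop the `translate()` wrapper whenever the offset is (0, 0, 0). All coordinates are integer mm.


cube([3930, 1408, 134]);


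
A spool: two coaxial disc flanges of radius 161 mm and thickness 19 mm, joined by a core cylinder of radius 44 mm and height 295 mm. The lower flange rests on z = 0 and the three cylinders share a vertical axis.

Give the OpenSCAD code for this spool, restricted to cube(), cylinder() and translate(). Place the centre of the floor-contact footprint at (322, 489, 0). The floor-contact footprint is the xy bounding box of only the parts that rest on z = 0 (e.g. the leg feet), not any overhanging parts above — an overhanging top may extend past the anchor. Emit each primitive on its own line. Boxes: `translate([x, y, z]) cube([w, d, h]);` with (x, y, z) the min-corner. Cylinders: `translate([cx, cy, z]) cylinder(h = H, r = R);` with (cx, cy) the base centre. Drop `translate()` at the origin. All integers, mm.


translate([322, 489, 0]) cylinder(h = 19, r = 161);
translate([322, 489, 19]) cylinder(h = 295, r = 44);
translate([322, 489, 314]) cylinder(h = 19, r = 161);


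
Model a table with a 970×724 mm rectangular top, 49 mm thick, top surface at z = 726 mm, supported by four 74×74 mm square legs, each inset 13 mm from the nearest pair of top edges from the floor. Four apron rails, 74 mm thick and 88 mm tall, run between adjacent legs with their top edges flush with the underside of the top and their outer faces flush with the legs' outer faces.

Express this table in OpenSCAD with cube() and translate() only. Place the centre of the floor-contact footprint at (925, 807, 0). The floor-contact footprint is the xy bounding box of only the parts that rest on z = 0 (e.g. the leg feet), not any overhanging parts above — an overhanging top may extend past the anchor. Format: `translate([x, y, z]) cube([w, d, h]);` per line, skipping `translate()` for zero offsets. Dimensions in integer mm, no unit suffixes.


translate([440, 445, 677]) cube([970, 724, 49]);
translate([453, 458, 0]) cube([74, 74, 677]);
translate([1323, 458, 0]) cube([74, 74, 677]);
translate([453, 1082, 0]) cube([74, 74, 677]);
translate([1323, 1082, 0]) cube([74, 74, 677]);
translate([527, 458, 589]) cube([796, 74, 88]);
translate([527, 1082, 589]) cube([796, 74, 88]);
translate([453, 532, 589]) cube([74, 550, 88]);
translate([1323, 532, 589]) cube([74, 550, 88]);
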